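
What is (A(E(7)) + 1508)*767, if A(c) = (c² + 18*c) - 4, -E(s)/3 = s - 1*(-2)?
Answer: 1339949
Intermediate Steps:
E(s) = -6 - 3*s (E(s) = -3*(s - 1*(-2)) = -3*(s + 2) = -3*(2 + s) = -6 - 3*s)
A(c) = -4 + c² + 18*c
(A(E(7)) + 1508)*767 = ((-4 + (-6 - 3*7)² + 18*(-6 - 3*7)) + 1508)*767 = ((-4 + (-6 - 21)² + 18*(-6 - 21)) + 1508)*767 = ((-4 + (-27)² + 18*(-27)) + 1508)*767 = ((-4 + 729 - 486) + 1508)*767 = (239 + 1508)*767 = 1747*767 = 1339949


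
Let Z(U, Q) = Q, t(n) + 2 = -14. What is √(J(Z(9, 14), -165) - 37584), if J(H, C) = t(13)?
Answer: 20*I*√94 ≈ 193.91*I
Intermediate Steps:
t(n) = -16 (t(n) = -2 - 14 = -16)
J(H, C) = -16
√(J(Z(9, 14), -165) - 37584) = √(-16 - 37584) = √(-37600) = 20*I*√94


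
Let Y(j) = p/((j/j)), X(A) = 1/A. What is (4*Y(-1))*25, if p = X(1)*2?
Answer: 200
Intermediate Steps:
X(A) = 1/A
p = 2 (p = 2/1 = 1*2 = 2)
Y(j) = 2 (Y(j) = 2/((j/j)) = 2/1 = 2*1 = 2)
(4*Y(-1))*25 = (4*2)*25 = 8*25 = 200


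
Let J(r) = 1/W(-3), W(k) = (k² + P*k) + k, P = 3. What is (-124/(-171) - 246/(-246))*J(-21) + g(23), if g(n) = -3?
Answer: -1834/513 ≈ -3.5751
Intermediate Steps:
W(k) = k² + 4*k (W(k) = (k² + 3*k) + k = k² + 4*k)
J(r) = -⅓ (J(r) = 1/(-3*(4 - 3)) = 1/(-3*1) = 1/(-3) = -⅓)
(-124/(-171) - 246/(-246))*J(-21) + g(23) = (-124/(-171) - 246/(-246))*(-⅓) - 3 = (-124*(-1/171) - 246*(-1/246))*(-⅓) - 3 = (124/171 + 1)*(-⅓) - 3 = (295/171)*(-⅓) - 3 = -295/513 - 3 = -1834/513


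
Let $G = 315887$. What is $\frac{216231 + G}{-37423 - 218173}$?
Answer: $- \frac{266059}{127798} \approx -2.0819$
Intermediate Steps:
$\frac{216231 + G}{-37423 - 218173} = \frac{216231 + 315887}{-37423 - 218173} = \frac{532118}{-255596} = 532118 \left(- \frac{1}{255596}\right) = - \frac{266059}{127798}$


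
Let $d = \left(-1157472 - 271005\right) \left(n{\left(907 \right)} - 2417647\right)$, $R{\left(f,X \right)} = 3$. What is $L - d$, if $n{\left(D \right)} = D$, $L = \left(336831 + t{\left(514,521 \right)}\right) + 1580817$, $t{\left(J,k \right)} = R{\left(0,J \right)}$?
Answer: $-3452255587329$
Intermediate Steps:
$t{\left(J,k \right)} = 3$
$L = 1917651$ ($L = \left(336831 + 3\right) + 1580817 = 336834 + 1580817 = 1917651$)
$d = 3452257504980$ ($d = \left(-1157472 - 271005\right) \left(907 - 2417647\right) = \left(-1428477\right) \left(-2416740\right) = 3452257504980$)
$L - d = 1917651 - 3452257504980 = -3452255587329$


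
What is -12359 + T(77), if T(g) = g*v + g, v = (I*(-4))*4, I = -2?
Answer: -9818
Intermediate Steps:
v = 32 (v = -2*(-4)*4 = 8*4 = 32)
T(g) = 33*g (T(g) = g*32 + g = 32*g + g = 33*g)
-12359 + T(77) = -12359 + 33*77 = -12359 + 2541 = -9818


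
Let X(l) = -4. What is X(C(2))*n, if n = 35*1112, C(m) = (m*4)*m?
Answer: -155680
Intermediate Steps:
C(m) = 4*m**2 (C(m) = (4*m)*m = 4*m**2)
n = 38920
X(C(2))*n = -4*38920 = -155680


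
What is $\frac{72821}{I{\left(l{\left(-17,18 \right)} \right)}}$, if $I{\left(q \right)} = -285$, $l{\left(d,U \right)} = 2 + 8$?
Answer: $- \frac{72821}{285} \approx -255.51$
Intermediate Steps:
$l{\left(d,U \right)} = 10$
$\frac{72821}{I{\left(l{\left(-17,18 \right)} \right)}} = \frac{72821}{-285} = 72821 \left(- \frac{1}{285}\right) = - \frac{72821}{285}$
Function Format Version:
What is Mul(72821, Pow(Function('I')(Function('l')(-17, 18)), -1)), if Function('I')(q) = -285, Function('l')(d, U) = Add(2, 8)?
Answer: Rational(-72821, 285) ≈ -255.51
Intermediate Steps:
Function('l')(d, U) = 10
Mul(72821, Pow(Function('I')(Function('l')(-17, 18)), -1)) = Mul(72821, Pow(-285, -1)) = Mul(72821, Rational(-1, 285)) = Rational(-72821, 285)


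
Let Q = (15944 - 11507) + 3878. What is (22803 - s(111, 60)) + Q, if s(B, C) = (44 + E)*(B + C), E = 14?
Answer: 21200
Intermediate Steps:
Q = 8315 (Q = 4437 + 3878 = 8315)
s(B, C) = 58*B + 58*C (s(B, C) = (44 + 14)*(B + C) = 58*(B + C) = 58*B + 58*C)
(22803 - s(111, 60)) + Q = (22803 - (58*111 + 58*60)) + 8315 = (22803 - (6438 + 3480)) + 8315 = (22803 - 1*9918) + 8315 = (22803 - 9918) + 8315 = 12885 + 8315 = 21200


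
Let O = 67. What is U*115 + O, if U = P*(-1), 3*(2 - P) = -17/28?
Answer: -15647/84 ≈ -186.27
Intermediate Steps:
P = 185/84 (P = 2 - (-17)/(3*28) = 2 - 1/3*(-17/28) = 2 + 17/84 = 185/84 ≈ 2.2024)
U = -185/84 (U = (185/84)*(-1) = -185/84 ≈ -2.2024)
U*115 + O = -185/84*115 + 67 = -21275/84 + 67 = -15647/84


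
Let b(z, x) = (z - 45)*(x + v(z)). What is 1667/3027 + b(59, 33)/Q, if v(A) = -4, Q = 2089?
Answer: 4711325/6323403 ≈ 0.74506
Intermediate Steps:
b(z, x) = (-45 + z)*(-4 + x) (b(z, x) = (z - 45)*(x - 4) = (-45 + z)*(-4 + x))
1667/3027 + b(59, 33)/Q = 1667/3027 + (180 - 45*33 - 4*59 + 33*59)/2089 = 1667*(1/3027) + (180 - 1485 - 236 + 1947)*(1/2089) = 1667/3027 + 406*(1/2089) = 1667/3027 + 406/2089 = 4711325/6323403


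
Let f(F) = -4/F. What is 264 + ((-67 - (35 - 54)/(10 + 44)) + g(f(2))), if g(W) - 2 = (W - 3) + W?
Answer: 10387/54 ≈ 192.35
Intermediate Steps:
g(W) = -1 + 2*W (g(W) = 2 + ((W - 3) + W) = 2 + ((-3 + W) + W) = 2 + (-3 + 2*W) = -1 + 2*W)
264 + ((-67 - (35 - 54)/(10 + 44)) + g(f(2))) = 264 + ((-67 - (35 - 54)/(10 + 44)) + (-1 + 2*(-4/2))) = 264 + ((-67 - (-19)/54) + (-1 + 2*(-4*½))) = 264 + ((-67 - (-19)/54) + (-1 + 2*(-2))) = 264 + ((-67 - 1*(-19/54)) + (-1 - 4)) = 264 + ((-67 + 19/54) - 5) = 264 + (-3599/54 - 5) = 264 - 3869/54 = 10387/54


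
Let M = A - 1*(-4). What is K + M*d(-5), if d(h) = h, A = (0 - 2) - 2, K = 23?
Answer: 23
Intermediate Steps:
A = -4 (A = -2 - 2 = -4)
M = 0 (M = -4 - 1*(-4) = -4 + 4 = 0)
K + M*d(-5) = 23 + 0*(-5) = 23 + 0 = 23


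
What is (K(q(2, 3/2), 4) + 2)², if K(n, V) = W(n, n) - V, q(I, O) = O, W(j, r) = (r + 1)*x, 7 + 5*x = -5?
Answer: 64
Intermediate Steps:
x = -12/5 (x = -7/5 + (⅕)*(-5) = -7/5 - 1 = -12/5 ≈ -2.4000)
W(j, r) = -12/5 - 12*r/5 (W(j, r) = (r + 1)*(-12/5) = (1 + r)*(-12/5) = -12/5 - 12*r/5)
K(n, V) = -12/5 - V - 12*n/5 (K(n, V) = (-12/5 - 12*n/5) - V = -12/5 - V - 12*n/5)
(K(q(2, 3/2), 4) + 2)² = ((-12/5 - 1*4 - 36/(5*2)) + 2)² = ((-12/5 - 4 - 36/(5*2)) + 2)² = ((-12/5 - 4 - 12/5*3/2) + 2)² = ((-12/5 - 4 - 18/5) + 2)² = (-10 + 2)² = (-8)² = 64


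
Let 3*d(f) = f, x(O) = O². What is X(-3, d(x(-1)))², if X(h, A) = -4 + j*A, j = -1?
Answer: 169/9 ≈ 18.778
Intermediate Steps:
d(f) = f/3
X(h, A) = -4 - A
X(-3, d(x(-1)))² = (-4 - (-1)²/3)² = (-4 - 1/3)² = (-4 - 1*⅓)² = (-4 - ⅓)² = (-13/3)² = 169/9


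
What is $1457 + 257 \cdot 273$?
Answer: $71618$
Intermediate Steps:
$1457 + 257 \cdot 273 = 1457 + 70161 = 71618$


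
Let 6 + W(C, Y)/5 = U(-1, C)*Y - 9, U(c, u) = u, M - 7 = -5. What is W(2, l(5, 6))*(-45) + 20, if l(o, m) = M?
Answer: 2495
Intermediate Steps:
M = 2 (M = 7 - 5 = 2)
l(o, m) = 2
W(C, Y) = -75 + 5*C*Y (W(C, Y) = -30 + 5*(C*Y - 9) = -30 + 5*(-9 + C*Y) = -30 + (-45 + 5*C*Y) = -75 + 5*C*Y)
W(2, l(5, 6))*(-45) + 20 = (-75 + 5*2*2)*(-45) + 20 = (-75 + 20)*(-45) + 20 = -55*(-45) + 20 = 2475 + 20 = 2495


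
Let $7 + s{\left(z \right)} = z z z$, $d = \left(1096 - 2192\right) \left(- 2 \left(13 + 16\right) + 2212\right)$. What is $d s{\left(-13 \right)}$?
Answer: $5203167936$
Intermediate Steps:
$d = -2360784$ ($d = - 1096 \left(\left(-2\right) 29 + 2212\right) = - 1096 \left(-58 + 2212\right) = \left(-1096\right) 2154 = -2360784$)
$s{\left(z \right)} = -7 + z^{3}$ ($s{\left(z \right)} = -7 + z z z = -7 + z^{2} z = -7 + z^{3}$)
$d s{\left(-13 \right)} = - 2360784 \left(-7 + \left(-13\right)^{3}\right) = - 2360784 \left(-7 - 2197\right) = \left(-2360784\right) \left(-2204\right) = 5203167936$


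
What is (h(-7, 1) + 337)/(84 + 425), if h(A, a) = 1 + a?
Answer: 339/509 ≈ 0.66601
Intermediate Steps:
(h(-7, 1) + 337)/(84 + 425) = ((1 + 1) + 337)/(84 + 425) = (2 + 337)/509 = 339*(1/509) = 339/509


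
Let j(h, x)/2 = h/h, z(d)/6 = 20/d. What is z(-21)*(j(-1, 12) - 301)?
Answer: 11960/7 ≈ 1708.6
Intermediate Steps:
z(d) = 120/d (z(d) = 6*(20/d) = 120/d)
j(h, x) = 2 (j(h, x) = 2*(h/h) = 2*1 = 2)
z(-21)*(j(-1, 12) - 301) = (120/(-21))*(2 - 301) = (120*(-1/21))*(-299) = -40/7*(-299) = 11960/7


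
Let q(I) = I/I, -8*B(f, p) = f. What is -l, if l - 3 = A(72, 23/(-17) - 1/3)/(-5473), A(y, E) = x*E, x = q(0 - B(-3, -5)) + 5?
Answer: -279295/93041 ≈ -3.0019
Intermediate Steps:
B(f, p) = -f/8
q(I) = 1
x = 6 (x = 1 + 5 = 6)
A(y, E) = 6*E
l = 279295/93041 (l = 3 + (6*(23/(-17) - 1/3))/(-5473) = 3 + (6*(23*(-1/17) - 1*⅓))*(-1/5473) = 3 + (6*(-23/17 - ⅓))*(-1/5473) = 3 + (6*(-86/51))*(-1/5473) = 3 - 172/17*(-1/5473) = 3 + 172/93041 = 279295/93041 ≈ 3.0019)
-l = -1*279295/93041 = -279295/93041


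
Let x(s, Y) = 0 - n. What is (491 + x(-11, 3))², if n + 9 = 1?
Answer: 249001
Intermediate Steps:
n = -8 (n = -9 + 1 = -8)
x(s, Y) = 8 (x(s, Y) = 0 - 1*(-8) = 0 + 8 = 8)
(491 + x(-11, 3))² = (491 + 8)² = 499² = 249001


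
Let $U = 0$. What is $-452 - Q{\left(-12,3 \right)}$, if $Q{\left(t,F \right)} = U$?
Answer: $-452$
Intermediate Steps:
$Q{\left(t,F \right)} = 0$
$-452 - Q{\left(-12,3 \right)} = -452 - 0 = -452 + 0 = -452$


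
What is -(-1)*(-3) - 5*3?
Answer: -18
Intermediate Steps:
-(-1)*(-3) - 5*3 = -1*3 - 15 = -3 - 15 = -18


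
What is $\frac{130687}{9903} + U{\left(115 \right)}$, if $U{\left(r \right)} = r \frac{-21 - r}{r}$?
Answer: $- \frac{1216121}{9903} \approx -122.8$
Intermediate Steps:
$U{\left(r \right)} = -21 - r$ ($U{\left(r \right)} = r \frac{-21 - r}{r} = -21 - r$)
$\frac{130687}{9903} + U{\left(115 \right)} = \frac{130687}{9903} - 136 = - \frac{1216121}{9903}$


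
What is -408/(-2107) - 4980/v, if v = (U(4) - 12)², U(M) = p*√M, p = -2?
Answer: -2597103/134848 ≈ -19.259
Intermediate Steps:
U(M) = -2*√M
v = 256 (v = (-2*√4 - 12)² = (-2*2 - 12)² = (-4 - 12)² = (-16)² = 256)
-408/(-2107) - 4980/v = -408/(-2107) - 4980/256 = -408*(-1/2107) - 4980*1/256 = 408/2107 - 1245/64 = -2597103/134848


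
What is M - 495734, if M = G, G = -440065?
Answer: -935799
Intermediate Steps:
M = -440065
M - 495734 = -440065 - 495734 = -935799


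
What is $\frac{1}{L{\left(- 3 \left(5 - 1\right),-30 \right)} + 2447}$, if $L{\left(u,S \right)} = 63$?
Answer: $\frac{1}{2510} \approx 0.00039841$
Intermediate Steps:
$\frac{1}{L{\left(- 3 \left(5 - 1\right),-30 \right)} + 2447} = \frac{1}{63 + 2447} = \frac{1}{2510}$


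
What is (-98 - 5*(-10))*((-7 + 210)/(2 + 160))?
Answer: -1624/27 ≈ -60.148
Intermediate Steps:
(-98 - 5*(-10))*((-7 + 210)/(2 + 160)) = (-98 + 50)*(203/162) = -9744/162 = -48*203/162 = -1624/27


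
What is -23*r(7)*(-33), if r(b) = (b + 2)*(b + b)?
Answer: 95634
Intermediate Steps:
r(b) = 2*b*(2 + b) (r(b) = (2 + b)*(2*b) = 2*b*(2 + b))
-23*r(7)*(-33) = -46*7*(2 + 7)*(-33) = -46*7*9*(-33) = -23*126*(-33) = -2898*(-33) = 95634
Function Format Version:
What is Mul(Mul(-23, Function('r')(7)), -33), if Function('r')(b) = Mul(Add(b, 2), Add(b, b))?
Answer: 95634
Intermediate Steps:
Function('r')(b) = Mul(2, b, Add(2, b)) (Function('r')(b) = Mul(Add(2, b), Mul(2, b)) = Mul(2, b, Add(2, b)))
Mul(Mul(-23, Function('r')(7)), -33) = Mul(Mul(-23, Mul(2, 7, Add(2, 7))), -33) = Mul(Mul(-23, Mul(2, 7, 9)), -33) = Mul(Mul(-23, 126), -33) = Mul(-2898, -33) = 95634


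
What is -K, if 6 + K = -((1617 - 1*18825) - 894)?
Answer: -18096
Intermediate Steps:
K = 18096 (K = -6 - ((1617 - 1*18825) - 894) = -6 - ((1617 - 18825) - 894) = -6 - (-17208 - 894) = -6 - 1*(-18102) = -6 + 18102 = 18096)
-K = -1*18096 = -18096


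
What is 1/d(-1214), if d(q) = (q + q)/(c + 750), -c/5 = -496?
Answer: -1615/1214 ≈ -1.3303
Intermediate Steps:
c = 2480 (c = -5*(-496) = 2480)
d(q) = q/1615 (d(q) = (q + q)/(2480 + 750) = (2*q)/3230 = (2*q)*(1/3230) = q/1615)
1/d(-1214) = 1/((1/1615)*(-1214)) = 1/(-1214/1615) = -1615/1214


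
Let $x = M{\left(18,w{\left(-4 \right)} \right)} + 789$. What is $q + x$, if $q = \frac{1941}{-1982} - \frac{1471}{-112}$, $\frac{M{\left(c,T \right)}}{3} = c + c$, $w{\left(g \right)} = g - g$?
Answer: $\frac{100908889}{110992} \approx 909.15$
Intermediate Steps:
$w{\left(g \right)} = 0$
$M{\left(c,T \right)} = 6 c$ ($M{\left(c,T \right)} = 3 \left(c + c\right) = 3 \cdot 2 c = 6 c$)
$x = 897$ ($x = 6 \cdot 18 + 789 = 108 + 789 = 897$)
$q = \frac{1349065}{110992}$ ($q = 1941 \left(- \frac{1}{1982}\right) - - \frac{1471}{112} = - \frac{1941}{1982} + \frac{1471}{112} = \frac{1349065}{110992} \approx 12.155$)
$q + x = \frac{1349065}{110992} + 897 = \frac{100908889}{110992}$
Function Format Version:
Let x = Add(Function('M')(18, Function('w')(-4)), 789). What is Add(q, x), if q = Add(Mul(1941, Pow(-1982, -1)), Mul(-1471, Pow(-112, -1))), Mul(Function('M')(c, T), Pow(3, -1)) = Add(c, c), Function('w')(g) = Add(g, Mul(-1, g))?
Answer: Rational(100908889, 110992) ≈ 909.15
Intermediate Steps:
Function('w')(g) = 0
Function('M')(c, T) = Mul(6, c) (Function('M')(c, T) = Mul(3, Add(c, c)) = Mul(3, Mul(2, c)) = Mul(6, c))
x = 897 (x = Add(Mul(6, 18), 789) = Add(108, 789) = 897)
q = Rational(1349065, 110992) (q = Add(Mul(1941, Rational(-1, 1982)), Mul(-1471, Rational(-1, 112))) = Add(Rational(-1941, 1982), Rational(1471, 112)) = Rational(1349065, 110992) ≈ 12.155)
Add(q, x) = Add(Rational(1349065, 110992), 897) = Rational(100908889, 110992)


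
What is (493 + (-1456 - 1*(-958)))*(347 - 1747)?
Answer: 7000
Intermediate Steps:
(493 + (-1456 - 1*(-958)))*(347 - 1747) = (493 + (-1456 + 958))*(-1400) = (493 - 498)*(-1400) = -5*(-1400) = 7000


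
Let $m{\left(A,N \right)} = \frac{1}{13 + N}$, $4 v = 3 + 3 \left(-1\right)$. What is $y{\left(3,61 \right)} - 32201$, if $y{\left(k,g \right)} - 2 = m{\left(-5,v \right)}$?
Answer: $- \frac{418586}{13} \approx -32199.0$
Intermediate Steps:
$v = 0$ ($v = \frac{3 + 3 \left(-1\right)}{4} = \frac{3 - 3}{4} = \frac{1}{4} \cdot 0 = 0$)
$y{\left(k,g \right)} = \frac{27}{13}$ ($y{\left(k,g \right)} = 2 + \frac{1}{13 + 0} = 2 + \frac{1}{13} = \frac{27}{13}$)
$y{\left(3,61 \right)} - 32201 = \frac{27}{13} - 32201 = - \frac{418586}{13}$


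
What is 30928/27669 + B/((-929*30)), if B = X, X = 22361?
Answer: 27028539/85681670 ≈ 0.31545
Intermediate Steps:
B = 22361
30928/27669 + B/((-929*30)) = 30928/27669 + 22361/((-929*30)) = 30928*(1/27669) + 22361/(-27870) = 30928/27669 + 22361*(-1/27870) = 30928/27669 - 22361/27870 = 27028539/85681670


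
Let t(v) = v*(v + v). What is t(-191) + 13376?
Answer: 86338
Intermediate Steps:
t(v) = 2*v² (t(v) = v*(2*v) = 2*v²)
t(-191) + 13376 = 2*(-191)² + 13376 = 2*36481 + 13376 = 72962 + 13376 = 86338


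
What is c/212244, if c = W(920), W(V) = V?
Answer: 10/2307 ≈ 0.0043346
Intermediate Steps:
c = 920
c/212244 = 920/212244 = 920*(1/212244) = 10/2307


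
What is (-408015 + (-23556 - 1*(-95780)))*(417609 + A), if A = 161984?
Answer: -194622113063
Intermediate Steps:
(-408015 + (-23556 - 1*(-95780)))*(417609 + A) = (-408015 + (-23556 - 1*(-95780)))*(417609 + 161984) = (-408015 + (-23556 + 95780))*579593 = (-408015 + 72224)*579593 = -335791*579593 = -194622113063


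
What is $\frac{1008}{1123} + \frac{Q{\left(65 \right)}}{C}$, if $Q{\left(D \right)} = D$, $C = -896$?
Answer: $\frac{830173}{1006208} \approx 0.82505$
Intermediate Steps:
$\frac{1008}{1123} + \frac{Q{\left(65 \right)}}{C} = \frac{1008}{1123} + \frac{65}{-896} = 1008 \cdot \frac{1}{1123} + 65 \left(- \frac{1}{896}\right) = \frac{1008}{1123} - \frac{65}{896} = \frac{830173}{1006208}$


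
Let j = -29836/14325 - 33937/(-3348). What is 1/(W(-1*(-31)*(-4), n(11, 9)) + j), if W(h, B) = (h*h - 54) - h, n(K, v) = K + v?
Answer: 15986700/247059320399 ≈ 6.4708e-5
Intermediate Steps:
j = 128752199/15986700 (j = -29836*1/14325 - 33937*(-1/3348) = -29836/14325 + 33937/3348 = 128752199/15986700 ≈ 8.0537)
W(h, B) = -54 + h² - h (W(h, B) = (h² - 54) - h = (-54 + h²) - h = -54 + h² - h)
1/(W(-1*(-31)*(-4), n(11, 9)) + j) = 1/((-54 + (-1*(-31)*(-4))² - (-1*(-31))*(-4)) + 128752199/15986700) = 1/((-54 + (31*(-4))² - 31*(-4)) + 128752199/15986700) = 1/((-54 + (-124)² - 1*(-124)) + 128752199/15986700) = 1/((-54 + 15376 + 124) + 128752199/15986700) = 1/(15446 + 128752199/15986700) = 1/(247059320399/15986700) = 15986700/247059320399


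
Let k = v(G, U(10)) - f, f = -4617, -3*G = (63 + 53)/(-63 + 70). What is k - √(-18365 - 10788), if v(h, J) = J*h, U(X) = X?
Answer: 95797/21 - I*√29153 ≈ 4561.8 - 170.74*I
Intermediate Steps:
G = -116/21 (G = -(63 + 53)/(3*(-63 + 70)) = -116/(3*7) = -⅓*116/7 = -116/21 ≈ -5.5238)
k = 95797/21 (k = 10*(-116/21) - 1*(-4617) = -1160/21 + 4617 = 95797/21 ≈ 4561.8)
k - √(-18365 - 10788) = 95797/21 - √(-18365 - 10788) = 95797/21 - √(-29153) = 95797/21 - I*√29153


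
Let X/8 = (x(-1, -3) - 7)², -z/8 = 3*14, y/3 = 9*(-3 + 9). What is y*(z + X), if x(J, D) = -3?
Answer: 75168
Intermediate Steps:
y = 162 (y = 3*(9*(-3 + 9)) = 3*(9*6) = 3*54 = 162)
z = -336 (z = -24*14 = -8*42 = -336)
X = 800 (X = 8*(-3 - 7)² = 8*(-10)² = 8*100 = 800)
y*(z + X) = 162*(-336 + 800) = 162*464 = 75168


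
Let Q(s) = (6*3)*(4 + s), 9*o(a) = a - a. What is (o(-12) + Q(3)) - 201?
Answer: -75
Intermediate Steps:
o(a) = 0 (o(a) = (a - a)/9 = (⅑)*0 = 0)
Q(s) = 72 + 18*s (Q(s) = 18*(4 + s) = 72 + 18*s)
(o(-12) + Q(3)) - 201 = (0 + (72 + 18*3)) - 201 = (0 + (72 + 54)) - 201 = (0 + 126) - 201 = 126 - 201 = -75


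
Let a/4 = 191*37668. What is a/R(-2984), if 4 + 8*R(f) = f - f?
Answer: -57556704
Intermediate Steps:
a = 28778352 (a = 4*(191*37668) = 4*7194588 = 28778352)
R(f) = -½ (R(f) = -½ + (f - f)/8 = -½ + (⅛)*0 = -½ + 0 = -½)
a/R(-2984) = 28778352/(-½) = 28778352*(-2) = -57556704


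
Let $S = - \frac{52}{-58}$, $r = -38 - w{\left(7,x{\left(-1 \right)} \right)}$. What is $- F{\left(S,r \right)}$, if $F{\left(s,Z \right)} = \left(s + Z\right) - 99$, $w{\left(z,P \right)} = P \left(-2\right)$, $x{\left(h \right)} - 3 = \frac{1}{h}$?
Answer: $\frac{3831}{29} \approx 132.1$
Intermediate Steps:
$x{\left(h \right)} = 3 + \frac{1}{h}$
$w{\left(z,P \right)} = - 2 P$
$r = -34$ ($r = -38 - - 2 \left(3 + \frac{1}{-1}\right) = -38 - - 2 \left(3 - 1\right) = -38 - \left(-2\right) 2 = -38 - -4 = -38 + 4 = -34$)
$S = \frac{26}{29}$ ($S = \left(-52\right) \left(- \frac{1}{58}\right) = \frac{26}{29} \approx 0.89655$)
$F{\left(s,Z \right)} = -99 + Z + s$ ($F{\left(s,Z \right)} = \left(Z + s\right) - 99 = -99 + Z + s$)
$- F{\left(S,r \right)} = - (-99 - 34 + \frac{26}{29}) = \left(-1\right) \left(- \frac{3831}{29}\right) = \frac{3831}{29}$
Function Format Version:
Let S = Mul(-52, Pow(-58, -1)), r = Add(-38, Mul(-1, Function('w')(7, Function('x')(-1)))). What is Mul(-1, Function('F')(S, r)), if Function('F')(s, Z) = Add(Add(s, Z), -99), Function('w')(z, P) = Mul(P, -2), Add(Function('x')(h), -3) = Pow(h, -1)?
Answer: Rational(3831, 29) ≈ 132.10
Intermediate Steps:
Function('x')(h) = Add(3, Pow(h, -1))
Function('w')(z, P) = Mul(-2, P)
r = -34 (r = Add(-38, Mul(-1, Mul(-2, Add(3, Pow(-1, -1))))) = Add(-38, Mul(-1, Mul(-2, Add(3, -1)))) = Add(-38, Mul(-1, Mul(-2, 2))) = Add(-38, Mul(-1, -4)) = Add(-38, 4) = -34)
S = Rational(26, 29) (S = Mul(-52, Rational(-1, 58)) = Rational(26, 29) ≈ 0.89655)
Function('F')(s, Z) = Add(-99, Z, s) (Function('F')(s, Z) = Add(Add(Z, s), -99) = Add(-99, Z, s))
Mul(-1, Function('F')(S, r)) = Mul(-1, Add(-99, -34, Rational(26, 29))) = Mul(-1, Rational(-3831, 29)) = Rational(3831, 29)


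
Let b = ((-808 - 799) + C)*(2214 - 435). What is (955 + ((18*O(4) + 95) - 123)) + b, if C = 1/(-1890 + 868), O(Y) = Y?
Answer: -2920728567/1022 ≈ -2.8579e+6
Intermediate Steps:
C = -1/1022 (C = 1/(-1022) = -1/1022 ≈ -0.00097847)
b = -2921749545/1022 (b = ((-808 - 799) - 1/1022)*(2214 - 435) = (-1607 - 1/1022)*1779 = -1642355/1022*1779 = -2921749545/1022 ≈ -2.8589e+6)
(955 + ((18*O(4) + 95) - 123)) + b = (955 + ((18*4 + 95) - 123)) - 2921749545/1022 = (955 + ((72 + 95) - 123)) - 2921749545/1022 = (955 + (167 - 123)) - 2921749545/1022 = (955 + 44) - 2921749545/1022 = 999 - 2921749545/1022 = -2920728567/1022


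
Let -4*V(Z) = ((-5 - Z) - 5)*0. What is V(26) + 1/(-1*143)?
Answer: -1/143 ≈ -0.0069930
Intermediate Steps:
V(Z) = 0 (V(Z) = -((-5 - Z) - 5)*0/4 = -(-10 - Z)*0/4 = -¼*0 = 0)
V(26) + 1/(-1*143) = 0 + 1/(-1*143) = 0 + 1/(-143) = 0 - 1/143 = -1/143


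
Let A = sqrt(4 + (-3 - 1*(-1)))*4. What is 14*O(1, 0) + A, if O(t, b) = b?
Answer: 4*sqrt(2) ≈ 5.6569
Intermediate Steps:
A = 4*sqrt(2) (A = sqrt(4 + (-3 + 1))*4 = sqrt(4 - 2)*4 = sqrt(2)*4 = 4*sqrt(2) ≈ 5.6569)
14*O(1, 0) + A = 14*0 + 4*sqrt(2) = 0 + 4*sqrt(2) = 4*sqrt(2)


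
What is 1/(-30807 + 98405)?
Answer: 1/67598 ≈ 1.4793e-5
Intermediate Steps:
1/(-30807 + 98405) = 1/67598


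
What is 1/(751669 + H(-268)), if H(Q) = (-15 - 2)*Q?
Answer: 1/756225 ≈ 1.3224e-6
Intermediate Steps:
H(Q) = -17*Q
1/(751669 + H(-268)) = 1/(751669 - 17*(-268)) = 1/(751669 + 4556) = 1/756225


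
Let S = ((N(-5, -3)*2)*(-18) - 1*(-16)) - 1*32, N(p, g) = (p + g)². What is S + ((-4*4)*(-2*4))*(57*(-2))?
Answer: -16912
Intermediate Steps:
N(p, g) = (g + p)²
S = -2320 (S = (((-3 - 5)²*2)*(-18) - 1*(-16)) - 1*32 = (((-8)²*2)*(-18) + 16) - 32 = ((64*2)*(-18) + 16) - 32 = (128*(-18) + 16) - 32 = (-2304 + 16) - 32 = -2288 - 32 = -2320)
S + ((-4*4)*(-2*4))*(57*(-2)) = -2320 + ((-4*4)*(-2*4))*(57*(-2)) = -2320 - 16*(-8)*(-114) = -2320 + 128*(-114) = -2320 - 14592 = -16912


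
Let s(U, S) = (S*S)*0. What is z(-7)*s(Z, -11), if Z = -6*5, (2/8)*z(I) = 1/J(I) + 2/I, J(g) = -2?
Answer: 0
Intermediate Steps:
z(I) = -2 + 8/I (z(I) = 4*(1/(-2) + 2/I) = 4*(1*(-½) + 2/I) = 4*(-½ + 2/I) = -2 + 8/I)
Z = -30
s(U, S) = 0 (s(U, S) = S²*0 = 0)
z(-7)*s(Z, -11) = (-2 + 8/(-7))*0 = (-2 + 8*(-⅐))*0 = (-2 - 8/7)*0 = -22/7*0 = 0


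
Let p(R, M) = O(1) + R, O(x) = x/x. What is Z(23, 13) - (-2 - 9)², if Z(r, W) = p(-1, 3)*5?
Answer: -121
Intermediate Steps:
O(x) = 1
p(R, M) = 1 + R
Z(r, W) = 0 (Z(r, W) = (1 - 1)*5 = 0*5 = 0)
Z(23, 13) - (-2 - 9)² = 0 - (-2 - 9)² = 0 - 1*(-11)² = 0 - 1*121 = 0 - 121 = -121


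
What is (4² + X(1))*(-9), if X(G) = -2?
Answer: -126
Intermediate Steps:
(4² + X(1))*(-9) = (4² - 2)*(-9) = (16 - 2)*(-9) = 14*(-9) = -126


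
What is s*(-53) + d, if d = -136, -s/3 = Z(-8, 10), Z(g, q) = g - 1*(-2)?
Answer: -1090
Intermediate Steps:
Z(g, q) = 2 + g (Z(g, q) = g + 2 = 2 + g)
s = 18 (s = -3*(2 - 8) = -3*(-6) = 18)
s*(-53) + d = 18*(-53) - 136 = -954 - 136 = -1090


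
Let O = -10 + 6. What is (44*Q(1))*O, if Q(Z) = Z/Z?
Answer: -176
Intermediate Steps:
Q(Z) = 1
O = -4
(44*Q(1))*O = (44*1)*(-4) = 44*(-4) = -176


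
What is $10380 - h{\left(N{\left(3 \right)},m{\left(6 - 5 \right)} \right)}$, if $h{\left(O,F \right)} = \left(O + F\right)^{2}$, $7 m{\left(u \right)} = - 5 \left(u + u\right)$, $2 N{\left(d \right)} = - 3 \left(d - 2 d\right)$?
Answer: $\frac{2032631}{196} \approx 10371.0$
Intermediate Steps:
$N{\left(d \right)} = \frac{3 d}{2}$ ($N{\left(d \right)} = \frac{\left(-3\right) \left(d - 2 d\right)}{2} = \frac{\left(-3\right) \left(- d\right)}{2} = \frac{3 d}{2}$)
$m{\left(u \right)} = - \frac{10 u}{7}$ ($m{\left(u \right)} = \frac{\left(-5\right) \left(u + u\right)}{7} = \frac{\left(-5\right) 2 u}{7} = \frac{\left(-10\right) u}{7} = - \frac{10 u}{7}$)
$h{\left(O,F \right)} = \left(F + O\right)^{2}$
$10380 - h{\left(N{\left(3 \right)},m{\left(6 - 5 \right)} \right)} = 10380 - \left(- \frac{10 \left(6 - 5\right)}{7} + \frac{3}{2} \cdot 3\right)^{2} = 10380 - \left(\left(- \frac{10}{7}\right) 1 + \frac{9}{2}\right)^{2} = 10380 - \left(- \frac{10}{7} + \frac{9}{2}\right)^{2} = 10380 - \left(\frac{43}{14}\right)^{2} = 10380 - \frac{1849}{196} = \frac{2032631}{196}$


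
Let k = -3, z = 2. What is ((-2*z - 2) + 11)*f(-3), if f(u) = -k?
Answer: 15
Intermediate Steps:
f(u) = 3 (f(u) = -1*(-3) = 3)
((-2*z - 2) + 11)*f(-3) = ((-2*2 - 2) + 11)*3 = ((-4 - 2) + 11)*3 = (-6 + 11)*3 = 5*3 = 15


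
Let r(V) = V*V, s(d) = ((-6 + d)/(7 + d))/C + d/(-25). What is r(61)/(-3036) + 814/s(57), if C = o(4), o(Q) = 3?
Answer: -360552653/889548 ≈ -405.32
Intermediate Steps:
C = 3
s(d) = -d/25 + (-6 + d)/(3*(7 + d)) (s(d) = ((-6 + d)/(7 + d))/3 + d/(-25) = ((-6 + d)/(7 + d))*(⅓) + d*(-1/25) = (-6 + d)/(3*(7 + d)) - d/25 = -d/25 + (-6 + d)/(3*(7 + d)))
r(V) = V²
r(61)/(-3036) + 814/s(57) = 61²/(-3036) + 814/(((-150 - 3*57² + 4*57)/(75*(7 + 57)))) = 3721*(-1/3036) + 814/(((1/75)*(-150 - 3*3249 + 228)/64)) = -3721/3036 + 814/(((1/75)*(1/64)*(-150 - 9747 + 228))) = -3721/3036 + 814/(((1/75)*(1/64)*(-9669))) = -3721/3036 + 814/(-3223/1600) = -3721/3036 + 814*(-1600/3223) = -3721/3036 - 118400/293 = -360552653/889548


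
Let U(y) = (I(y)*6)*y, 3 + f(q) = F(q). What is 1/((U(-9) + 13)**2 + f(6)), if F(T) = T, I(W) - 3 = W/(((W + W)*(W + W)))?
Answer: 4/87037 ≈ 4.5957e-5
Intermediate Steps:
I(W) = 3 + 1/(4*W) (I(W) = 3 + W/(((W + W)*(W + W))) = 3 + W/(((2*W)*(2*W))) = 3 + W/((4*W**2)) = 3 + W*(1/(4*W**2)) = 3 + 1/(4*W))
f(q) = -3 + q
U(y) = y*(18 + 3/(2*y)) (U(y) = ((3 + 1/(4*y))*6)*y = (18 + 3/(2*y))*y = y*(18 + 3/(2*y)))
1/((U(-9) + 13)**2 + f(6)) = 1/(((3/2 + 18*(-9)) + 13)**2 + (-3 + 6)) = 1/(((3/2 - 162) + 13)**2 + 3) = 1/((-321/2 + 13)**2 + 3) = 1/((-295/2)**2 + 3) = 1/(87025/4 + 3) = 1/(87037/4) = 4/87037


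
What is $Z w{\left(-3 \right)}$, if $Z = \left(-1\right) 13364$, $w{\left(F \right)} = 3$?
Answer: $-40092$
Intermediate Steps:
$Z = -13364$
$Z w{\left(-3 \right)} = \left(-13364\right) 3 = -40092$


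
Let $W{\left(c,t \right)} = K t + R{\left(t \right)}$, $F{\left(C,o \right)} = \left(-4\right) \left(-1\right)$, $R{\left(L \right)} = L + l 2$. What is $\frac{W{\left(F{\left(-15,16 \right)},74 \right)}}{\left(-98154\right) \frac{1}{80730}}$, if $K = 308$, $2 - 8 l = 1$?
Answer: $- \frac{410220525}{21812} \approx -18807.0$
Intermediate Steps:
$l = \frac{1}{8}$ ($l = \frac{1}{4} - \frac{1}{8} = \frac{1}{8} \approx 0.125$)
$R{\left(L \right)} = \frac{1}{4} + L$ ($R{\left(L \right)} = L + \frac{1}{8} \cdot 2 = L + \frac{1}{4} = \frac{1}{4} + L$)
$F{\left(C,o \right)} = 4$
$W{\left(c,t \right)} = \frac{1}{4} + 309 t$ ($W{\left(c,t \right)} = 308 t + \left(\frac{1}{4} + t\right) = \frac{1}{4} + 309 t$)
$\frac{W{\left(F{\left(-15,16 \right)},74 \right)}}{\left(-98154\right) \frac{1}{80730}} = \frac{\frac{1}{4} + 309 \cdot 74}{\left(-98154\right) \frac{1}{80730}} = \frac{\frac{1}{4} + 22866}{\left(-98154\right) \frac{1}{80730}} = \frac{91465}{4 \left(- \frac{5453}{4485}\right)} = \frac{91465}{4} \left(- \frac{4485}{5453}\right) = - \frac{410220525}{21812}$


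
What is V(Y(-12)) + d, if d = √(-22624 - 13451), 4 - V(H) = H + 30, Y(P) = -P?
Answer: -38 + 5*I*√1443 ≈ -38.0 + 189.93*I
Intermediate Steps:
V(H) = -26 - H (V(H) = 4 - (H + 30) = 4 - (30 + H) = 4 + (-30 - H) = -26 - H)
d = 5*I*√1443 (d = √(-36075) = 5*I*√1443 ≈ 189.93*I)
V(Y(-12)) + d = (-26 - (-1)*(-12)) + 5*I*√1443 = (-26 - 1*12) + 5*I*√1443 = (-26 - 12) + 5*I*√1443 = -38 + 5*I*√1443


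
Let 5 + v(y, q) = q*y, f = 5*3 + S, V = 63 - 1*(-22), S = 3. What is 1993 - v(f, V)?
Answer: 468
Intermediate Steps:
V = 85 (V = 63 + 22 = 85)
f = 18 (f = 5*3 + 3 = 15 + 3 = 18)
v(y, q) = -5 + q*y
1993 - v(f, V) = 1993 - (-5 + 85*18) = 1993 - (-5 + 1530) = 1993 - 1*1525 = 1993 - 1525 = 468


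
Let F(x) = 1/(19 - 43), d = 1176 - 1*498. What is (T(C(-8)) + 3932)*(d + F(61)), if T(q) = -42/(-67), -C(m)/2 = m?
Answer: 2143590353/804 ≈ 2.6662e+6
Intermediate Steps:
C(m) = -2*m
T(q) = 42/67 (T(q) = -42*(-1/67) = 42/67)
d = 678 (d = 1176 - 498 = 678)
F(x) = -1/24 (F(x) = 1/(-24) = -1/24)
(T(C(-8)) + 3932)*(d + F(61)) = (42/67 + 3932)*(678 - 1/24) = (263486/67)*(16271/24) = 2143590353/804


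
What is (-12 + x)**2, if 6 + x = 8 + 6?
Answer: 16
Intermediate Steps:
x = 8 (x = -6 + (8 + 6) = -6 + 14 = 8)
(-12 + x)**2 = (-12 + 8)**2 = (-4)**2 = 16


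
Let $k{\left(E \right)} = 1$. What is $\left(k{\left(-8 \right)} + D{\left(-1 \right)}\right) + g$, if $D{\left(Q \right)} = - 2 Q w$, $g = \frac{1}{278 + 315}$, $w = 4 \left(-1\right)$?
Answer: $- \frac{4150}{593} \approx -6.9983$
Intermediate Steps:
$w = -4$
$g = \frac{1}{593} \approx 0.0016863$
$D{\left(Q \right)} = 8 Q$ ($D{\left(Q \right)} = - 2 Q \left(-4\right) = 8 Q$)
$\left(k{\left(-8 \right)} + D{\left(-1 \right)}\right) + g = \left(1 + 8 \left(-1\right)\right) + \frac{1}{593} = \left(1 - 8\right) + \frac{1}{593} = -7 + \frac{1}{593} = - \frac{4150}{593}$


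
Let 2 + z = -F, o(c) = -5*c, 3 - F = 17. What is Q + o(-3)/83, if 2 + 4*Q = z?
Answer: 445/166 ≈ 2.6807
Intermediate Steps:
F = -14 (F = 3 - 1*17 = 3 - 17 = -14)
z = 12 (z = -2 - 1*(-14) = -2 + 14 = 12)
Q = 5/2 (Q = -1/2 + (1/4)*12 = -1/2 + 3 = 5/2 ≈ 2.5000)
Q + o(-3)/83 = 5/2 + (-5*(-3))/83 = 5/2 + (1/83)*15 = 5/2 + 15/83 = 445/166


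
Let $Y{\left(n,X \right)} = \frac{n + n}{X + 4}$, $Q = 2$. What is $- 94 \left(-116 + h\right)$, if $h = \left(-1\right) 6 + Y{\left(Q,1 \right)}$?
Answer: $\frac{56964}{5} \approx 11393.0$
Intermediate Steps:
$Y{\left(n,X \right)} = \frac{2 n}{4 + X}$
$h = - \frac{26}{5}$ ($h = \left(-1\right) 6 + 2 \cdot 2 \frac{1}{4 + 1} = -6 + 2 \cdot 2 \cdot \frac{1}{5} = -6 + \frac{4}{5} = - \frac{26}{5} \approx -5.2$)
$- 94 \left(-116 + h\right) = - 94 \left(-116 - \frac{26}{5}\right) = \left(-94\right) \left(- \frac{606}{5}\right) = \frac{56964}{5}$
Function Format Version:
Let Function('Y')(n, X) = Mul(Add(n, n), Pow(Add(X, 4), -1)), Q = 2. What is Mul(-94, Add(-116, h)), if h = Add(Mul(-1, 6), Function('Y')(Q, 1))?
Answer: Rational(56964, 5) ≈ 11393.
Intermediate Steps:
Function('Y')(n, X) = Mul(2, n, Pow(Add(4, X), -1)) (Function('Y')(n, X) = Mul(Mul(2, n), Pow(Add(4, X), -1)) = Mul(2, n, Pow(Add(4, X), -1)))
h = Rational(-26, 5) (h = Add(Mul(-1, 6), Mul(2, 2, Pow(Add(4, 1), -1))) = Add(-6, Mul(2, 2, Pow(5, -1))) = Add(-6, Mul(2, 2, Rational(1, 5))) = Add(-6, Rational(4, 5)) = Rational(-26, 5) ≈ -5.2000)
Mul(-94, Add(-116, h)) = Mul(-94, Add(-116, Rational(-26, 5))) = Mul(-94, Rational(-606, 5)) = Rational(56964, 5)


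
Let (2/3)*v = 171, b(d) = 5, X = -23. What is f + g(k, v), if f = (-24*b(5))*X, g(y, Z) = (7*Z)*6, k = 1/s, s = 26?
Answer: 13533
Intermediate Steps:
k = 1/26 ≈ 0.038462
v = 513/2 (v = (3/2)*171 = 513/2 ≈ 256.50)
g(y, Z) = 42*Z
f = 2760 (f = -24*5*(-23) = -120*(-23) = 2760)
f + g(k, v) = 2760 + 42*(513/2) = 2760 + 10773 = 13533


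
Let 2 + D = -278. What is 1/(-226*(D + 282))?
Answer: -1/452 ≈ -0.0022124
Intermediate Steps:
D = -280 (D = -2 - 278 = -280)
1/(-226*(D + 282)) = 1/(-226*(-280 + 282)) = 1/(-226*2) = 1/(-452) = -1/452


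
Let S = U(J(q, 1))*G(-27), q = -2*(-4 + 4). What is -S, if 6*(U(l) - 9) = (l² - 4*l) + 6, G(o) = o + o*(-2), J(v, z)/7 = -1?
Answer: -1233/2 ≈ -616.50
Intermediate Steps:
q = 0 (q = -2*0 = 0)
J(v, z) = -7 (J(v, z) = 7*(-1) = -7)
G(o) = -o (G(o) = o - 2*o = -o)
U(l) = 10 - 2*l/3 + l²/6 (U(l) = 9 + ((l² - 4*l) + 6)/6 = 9 + (6 + l² - 4*l)/6 = 9 + (1 - 2*l/3 + l²/6) = 10 - 2*l/3 + l²/6)
S = 1233/2 (S = (10 - ⅔*(-7) + (⅙)*(-7)²)*(-1*(-27)) = (10 + 14/3 + (⅙)*49)*27 = (10 + 14/3 + 49/6)*27 = (137/6)*27 = 1233/2 ≈ 616.50)
-S = -1*1233/2 = -1233/2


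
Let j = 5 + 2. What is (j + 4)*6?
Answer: 66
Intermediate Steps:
j = 7
(j + 4)*6 = (7 + 4)*6 = 11*6 = 66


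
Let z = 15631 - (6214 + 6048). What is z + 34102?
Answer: 37471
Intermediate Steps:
z = 3369 (z = 15631 - 1*12262 = 15631 - 12262 = 3369)
z + 34102 = 3369 + 34102 = 37471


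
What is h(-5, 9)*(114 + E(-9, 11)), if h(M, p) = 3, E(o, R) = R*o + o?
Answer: 18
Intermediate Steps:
E(o, R) = o + R*o
h(-5, 9)*(114 + E(-9, 11)) = 3*(114 - 9*(1 + 11)) = 3*(114 - 9*12) = 3*(114 - 108) = 3*6 = 18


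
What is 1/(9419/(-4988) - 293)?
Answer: -4988/1470903 ≈ -0.0033911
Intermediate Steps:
1/(9419/(-4988) - 293) = 1/(9419*(-1/4988) - 293) = 1/(-9419/4988 - 293) = 1/(-1470903/4988) = -4988/1470903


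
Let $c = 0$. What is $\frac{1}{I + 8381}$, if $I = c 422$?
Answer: $\frac{1}{8381} \approx 0.00011932$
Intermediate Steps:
$I = 0$ ($I = 0 \cdot 422 = 0$)
$\frac{1}{I + 8381} = \frac{1}{0 + 8381} = \frac{1}{8381}$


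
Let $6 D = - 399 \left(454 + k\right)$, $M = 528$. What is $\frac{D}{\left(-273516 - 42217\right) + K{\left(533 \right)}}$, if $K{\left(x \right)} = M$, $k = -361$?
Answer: $\frac{12369}{630410} \approx 0.019621$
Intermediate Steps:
$K{\left(x \right)} = 528$
$D = - \frac{12369}{2}$ ($D = \frac{\left(-399\right) \left(454 - 361\right)}{6} = \frac{\left(-399\right) 93}{6} = \frac{1}{6} \left(-37107\right) = - \frac{12369}{2} \approx -6184.5$)
$\frac{D}{\left(-273516 - 42217\right) + K{\left(533 \right)}} = - \frac{12369}{2 \left(\left(-273516 - 42217\right) + 528\right)} = - \frac{12369}{2 \left(-315733 + 528\right)} = - \frac{12369}{2 \left(-315205\right)} = \left(- \frac{12369}{2}\right) \left(- \frac{1}{315205}\right) = \frac{12369}{630410}$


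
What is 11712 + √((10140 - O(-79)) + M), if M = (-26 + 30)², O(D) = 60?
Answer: 11712 + 4*√631 ≈ 11812.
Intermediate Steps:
M = 16 (M = 4² = 16)
11712 + √((10140 - O(-79)) + M) = 11712 + √((10140 - 1*60) + 16) = 11712 + √((10140 - 60) + 16) = 11712 + √(10080 + 16) = 11712 + √10096 = 11712 + 4*√631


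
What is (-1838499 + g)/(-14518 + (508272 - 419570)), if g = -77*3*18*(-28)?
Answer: -574025/24728 ≈ -23.214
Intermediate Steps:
g = 116424 (g = -4158*(-28) = -77*(-1512) = 116424)
(-1838499 + g)/(-14518 + (508272 - 419570)) = (-1838499 + 116424)/(-14518 + (508272 - 419570)) = -1722075/(-14518 + 88702) = -1722075/74184 = -1722075*1/74184 = -574025/24728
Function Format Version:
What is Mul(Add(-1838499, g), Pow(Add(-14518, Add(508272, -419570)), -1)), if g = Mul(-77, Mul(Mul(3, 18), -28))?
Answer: Rational(-574025, 24728) ≈ -23.214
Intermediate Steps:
g = 116424 (g = Mul(-77, Mul(54, -28)) = Mul(-77, -1512) = 116424)
Mul(Add(-1838499, g), Pow(Add(-14518, Add(508272, -419570)), -1)) = Mul(Add(-1838499, 116424), Pow(Add(-14518, Add(508272, -419570)), -1)) = Mul(-1722075, Pow(Add(-14518, 88702), -1)) = Mul(-1722075, Pow(74184, -1)) = Mul(-1722075, Rational(1, 74184)) = Rational(-574025, 24728)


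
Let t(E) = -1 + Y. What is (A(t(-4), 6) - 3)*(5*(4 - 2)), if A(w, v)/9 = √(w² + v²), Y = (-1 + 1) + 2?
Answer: -30 + 90*√37 ≈ 517.45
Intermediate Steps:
Y = 2 (Y = 0 + 2 = 2)
t(E) = 1 (t(E) = -1 + 2 = 1)
A(w, v) = 9*√(v² + w²) (A(w, v) = 9*√(w² + v²) = 9*√(v² + w²))
(A(t(-4), 6) - 3)*(5*(4 - 2)) = (9*√(6² + 1²) - 3)*(5*(4 - 2)) = (9*√(36 + 1) - 3)*(5*2) = (9*√37 - 3)*10 = (-3 + 9*√37)*10 = -30 + 90*√37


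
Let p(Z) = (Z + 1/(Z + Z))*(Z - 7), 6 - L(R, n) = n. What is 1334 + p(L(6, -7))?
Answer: 18359/13 ≈ 1412.2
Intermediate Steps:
L(R, n) = 6 - n
p(Z) = (-7 + Z)*(Z + 1/(2*Z)) (p(Z) = (Z + 1/(2*Z))*(-7 + Z) = (-7 + Z)*(Z + 1/(2*Z)))
1334 + p(L(6, -7)) = 1334 + (½ + (6 - 1*(-7))² - 7*(6 - 1*(-7)) - 7/(2*(6 - 1*(-7)))) = 1334 + (½ + (6 + 7)² - 7*(6 + 7) - 7/(2*(6 + 7))) = 1334 + (½ + 13² - 7*13 - 7/2/13) = 1334 + (½ + 169 - 91 - 7/2*1/13) = 1334 + (½ + 169 - 91 - 7/26) = 1334 + 1017/13 = 18359/13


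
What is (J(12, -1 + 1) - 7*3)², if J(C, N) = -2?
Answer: 529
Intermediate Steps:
(J(12, -1 + 1) - 7*3)² = (-2 - 7*3)² = (-2 - 21)² = (-23)² = 529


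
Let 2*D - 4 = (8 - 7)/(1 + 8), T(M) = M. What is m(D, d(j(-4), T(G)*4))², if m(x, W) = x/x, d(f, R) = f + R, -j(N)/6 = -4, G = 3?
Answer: 1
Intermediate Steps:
j(N) = 24 (j(N) = -6*(-4) = 24)
d(f, R) = R + f
D = 37/18 (D = 2 + ((8 - 7)/(1 + 8))/2 = 2 + (1/9)/2 = 2 + (1*(⅑))/2 = 2 + (½)*(⅑) = 2 + 1/18 = 37/18 ≈ 2.0556)
m(x, W) = 1
m(D, d(j(-4), T(G)*4))² = 1² = 1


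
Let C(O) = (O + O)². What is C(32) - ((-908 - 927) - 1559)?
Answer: 7490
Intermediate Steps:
C(O) = 4*O² (C(O) = (2*O)² = 4*O²)
C(32) - ((-908 - 927) - 1559) = 4*32² - ((-908 - 927) - 1559) = 4*1024 - (-1835 - 1559) = 4096 - 1*(-3394) = 4096 + 3394 = 7490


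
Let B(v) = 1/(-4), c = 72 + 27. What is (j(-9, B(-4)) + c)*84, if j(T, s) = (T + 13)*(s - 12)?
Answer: 4200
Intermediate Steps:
c = 99
B(v) = -¼
j(T, s) = (-12 + s)*(13 + T) (j(T, s) = (13 + T)*(-12 + s) = (-12 + s)*(13 + T))
(j(-9, B(-4)) + c)*84 = ((-156 - 12*(-9) + 13*(-¼) - 9*(-¼)) + 99)*84 = ((-156 + 108 - 13/4 + 9/4) + 99)*84 = (-49 + 99)*84 = 50*84 = 4200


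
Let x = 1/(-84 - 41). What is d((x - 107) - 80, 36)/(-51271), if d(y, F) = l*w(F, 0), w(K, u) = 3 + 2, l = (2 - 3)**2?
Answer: -5/51271 ≈ -9.7521e-5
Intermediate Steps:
l = 1 (l = (-1)**2 = 1)
x = -1/125 (x = 1/(-125) = -1/125 ≈ -0.0080000)
w(K, u) = 5
d(y, F) = 5 (d(y, F) = 1*5 = 5)
d((x - 107) - 80, 36)/(-51271) = 5/(-51271) = 5*(-1/51271) = -5/51271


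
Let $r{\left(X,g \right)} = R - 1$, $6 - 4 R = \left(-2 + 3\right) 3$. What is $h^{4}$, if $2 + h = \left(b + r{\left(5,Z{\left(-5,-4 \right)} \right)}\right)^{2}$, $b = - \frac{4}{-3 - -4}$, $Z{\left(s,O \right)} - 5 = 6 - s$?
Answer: $\frac{4362470401}{65536} \approx 66566.0$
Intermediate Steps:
$R = \frac{3}{4}$ ($R = \frac{3}{2} - \frac{\left(-2 + 3\right) 3}{4} = \frac{3}{2} - \frac{1 \cdot 3}{4} = \frac{3}{2} - \frac{3}{4} = \frac{3}{4} \approx 0.75$)
$Z{\left(s,O \right)} = 11 - s$ ($Z{\left(s,O \right)} = 5 - \left(-6 + s\right) = 11 - s$)
$r{\left(X,g \right)} = - \frac{1}{4}$ ($r{\left(X,g \right)} = \frac{3}{4} - 1 = - \frac{1}{4}$)
$b = -4$ ($b = - \frac{4}{-3 + 4} = - \frac{4}{1} = \left(-4\right) 1 = -4$)
$h = \frac{257}{16}$ ($h = -2 + \left(-4 - \frac{1}{4}\right)^{2} = -2 + \left(- \frac{17}{4}\right)^{2} = -2 + \frac{289}{16} = \frac{257}{16} \approx 16.063$)
$h^{4} = \left(\frac{257}{16}\right)^{4} = \frac{4362470401}{65536}$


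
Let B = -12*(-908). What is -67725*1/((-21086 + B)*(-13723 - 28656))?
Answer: -13545/86368402 ≈ -0.00015683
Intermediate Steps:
B = 10896
-67725*1/((-21086 + B)*(-13723 - 28656)) = -67725*1/((-21086 + 10896)*(-13723 - 28656)) = -67725/((-42379*(-10190))) = -67725/431842010 = -67725*1/431842010 = -13545/86368402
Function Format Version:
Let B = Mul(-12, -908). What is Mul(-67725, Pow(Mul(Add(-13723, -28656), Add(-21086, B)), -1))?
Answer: Rational(-13545, 86368402) ≈ -0.00015683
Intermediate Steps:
B = 10896
Mul(-67725, Pow(Mul(Add(-13723, -28656), Add(-21086, B)), -1)) = Mul(-67725, Pow(Mul(Add(-13723, -28656), Add(-21086, 10896)), -1)) = Mul(-67725, Pow(Mul(-42379, -10190), -1)) = Mul(-67725, Pow(431842010, -1)) = Mul(-67725, Rational(1, 431842010)) = Rational(-13545, 86368402)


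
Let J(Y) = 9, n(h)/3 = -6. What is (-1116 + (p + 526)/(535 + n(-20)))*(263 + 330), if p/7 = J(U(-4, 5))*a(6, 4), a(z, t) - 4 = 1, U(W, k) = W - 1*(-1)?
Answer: -341645683/517 ≈ -6.6082e+5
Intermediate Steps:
U(W, k) = 1 + W (U(W, k) = W + 1 = 1 + W)
n(h) = -18 (n(h) = 3*(-6) = -18)
a(z, t) = 5 (a(z, t) = 4 + 1 = 5)
p = 315 (p = 7*(9*5) = 7*45 = 315)
(-1116 + (p + 526)/(535 + n(-20)))*(263 + 330) = (-1116 + (315 + 526)/(535 - 18))*(263 + 330) = (-1116 + 841/517)*593 = -576131/517*593 = -341645683/517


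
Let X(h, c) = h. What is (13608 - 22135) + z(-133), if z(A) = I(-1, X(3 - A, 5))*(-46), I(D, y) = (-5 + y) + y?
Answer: -20809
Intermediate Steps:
I(D, y) = -5 + 2*y
z(A) = -46 + 92*A (z(A) = (-5 + 2*(3 - A))*(-46) = (-5 + (6 - 2*A))*(-46) = (1 - 2*A)*(-46) = -46 + 92*A)
(13608 - 22135) + z(-133) = (13608 - 22135) + (-46 + 92*(-133)) = -8527 + (-46 - 12236) = -8527 - 12282 = -20809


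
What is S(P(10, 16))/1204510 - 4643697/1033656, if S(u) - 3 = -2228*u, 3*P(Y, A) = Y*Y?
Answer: -2835071279051/622524494280 ≈ -4.5542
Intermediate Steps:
P(Y, A) = Y²/3 (P(Y, A) = (Y*Y)/3 = Y²/3)
S(u) = 3 - 2228*u
S(P(10, 16))/1204510 - 4643697/1033656 = (3 - 2228*10²/3)/1204510 - 4643697/1033656 = (3 - 2228*100/3)*(1/1204510) - 4643697*1/1033656 = (3 - 2228*100/3)*(1/1204510) - 1547899/344552 = (3 - 222800/3)*(1/1204510) - 1547899/344552 = -222791/3*1/1204510 - 1547899/344552 = -222791/3613530 - 1547899/344552 = -2835071279051/622524494280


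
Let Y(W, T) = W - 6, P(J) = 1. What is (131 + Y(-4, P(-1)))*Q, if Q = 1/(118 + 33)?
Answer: 121/151 ≈ 0.80132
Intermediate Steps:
Y(W, T) = -6 + W
Q = 1/151 ≈ 0.0066225
(131 + Y(-4, P(-1)))*Q = (131 + (-6 - 4))*(1/151) = (131 - 10)*(1/151) = 121*(1/151) = 121/151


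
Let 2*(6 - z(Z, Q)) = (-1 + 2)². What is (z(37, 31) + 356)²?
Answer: 522729/4 ≈ 1.3068e+5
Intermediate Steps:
z(Z, Q) = 11/2 (z(Z, Q) = 6 - (-1 + 2)²/2 = 6 - ½*1² = 6 - ½*1 = 6 - ½ = 11/2)
(z(37, 31) + 356)² = (11/2 + 356)² = (723/2)² = 522729/4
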